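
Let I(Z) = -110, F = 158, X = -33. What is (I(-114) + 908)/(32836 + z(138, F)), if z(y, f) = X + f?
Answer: 266/10987 ≈ 0.024210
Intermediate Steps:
z(y, f) = -33 + f
(I(-114) + 908)/(32836 + z(138, F)) = (-110 + 908)/(32836 + (-33 + 158)) = 798/(32836 + 125) = 798/32961 = 798*(1/32961) = 266/10987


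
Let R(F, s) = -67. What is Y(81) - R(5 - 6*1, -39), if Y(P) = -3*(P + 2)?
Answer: -182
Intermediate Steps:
Y(P) = -6 - 3*P (Y(P) = -3*(2 + P) = -6 - 3*P)
Y(81) - R(5 - 6*1, -39) = (-6 - 3*81) - 1*(-67) = (-6 - 243) + 67 = -249 + 67 = -182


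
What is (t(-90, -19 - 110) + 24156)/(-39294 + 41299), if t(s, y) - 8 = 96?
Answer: 4852/401 ≈ 12.100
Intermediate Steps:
t(s, y) = 104 (t(s, y) = 8 + 96 = 104)
(t(-90, -19 - 110) + 24156)/(-39294 + 41299) = (104 + 24156)/(-39294 + 41299) = 24260/2005 = 24260*(1/2005) = 4852/401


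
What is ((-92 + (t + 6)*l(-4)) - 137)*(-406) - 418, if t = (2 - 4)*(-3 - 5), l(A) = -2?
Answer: 110420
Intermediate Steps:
t = 16 (t = -2*(-8) = 16)
((-92 + (t + 6)*l(-4)) - 137)*(-406) - 418 = ((-92 + (16 + 6)*(-2)) - 137)*(-406) - 418 = ((-92 + 22*(-2)) - 137)*(-406) - 418 = ((-92 - 44) - 137)*(-406) - 418 = (-136 - 137)*(-406) - 418 = -273*(-406) - 418 = 110838 - 418 = 110420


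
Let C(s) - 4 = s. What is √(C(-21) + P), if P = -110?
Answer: I*√127 ≈ 11.269*I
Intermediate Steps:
C(s) = 4 + s
√(C(-21) + P) = √((4 - 21) - 110) = √(-17 - 110) = √(-127) = I*√127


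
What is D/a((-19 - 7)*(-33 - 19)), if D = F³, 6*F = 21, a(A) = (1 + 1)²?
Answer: 343/32 ≈ 10.719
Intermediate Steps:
a(A) = 4 (a(A) = 2² = 4)
F = 7/2 (F = (⅙)*21 = 7/2 ≈ 3.5000)
D = 343/8 (D = (7/2)³ = 343/8 ≈ 42.875)
D/a((-19 - 7)*(-33 - 19)) = (343/8)/4 = (343/8)*(¼) = 343/32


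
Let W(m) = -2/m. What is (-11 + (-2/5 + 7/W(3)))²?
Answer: 47961/100 ≈ 479.61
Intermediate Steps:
(-11 + (-2/5 + 7/W(3)))² = (-11 + (-2/5 + 7/((-2/3))))² = (-11 + (-2*⅕ + 7/((-2*⅓))))² = (-11 + (-⅖ + 7/(-⅔)))² = (-11 + (-⅖ + 7*(-3/2)))² = (-11 + (-⅖ - 21/2))² = (-11 - 109/10)² = (-219/10)² = 47961/100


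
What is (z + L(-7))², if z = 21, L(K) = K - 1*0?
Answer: 196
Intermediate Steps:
L(K) = K (L(K) = K + 0 = K)
(z + L(-7))² = (21 - 7)² = 14² = 196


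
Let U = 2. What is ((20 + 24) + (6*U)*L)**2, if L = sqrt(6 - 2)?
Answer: 4624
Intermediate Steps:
L = 2 (L = sqrt(4) = 2)
((20 + 24) + (6*U)*L)**2 = ((20 + 24) + (6*2)*2)**2 = (44 + 12*2)**2 = (44 + 24)**2 = 68**2 = 4624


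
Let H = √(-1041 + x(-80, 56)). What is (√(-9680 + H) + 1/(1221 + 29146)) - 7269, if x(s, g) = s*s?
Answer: -220737722/30367 + I*√(9680 - √5359) ≈ -7269.0 + 98.014*I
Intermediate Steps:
x(s, g) = s²
H = √5359 (H = √(-1041 + (-80)²) = √(-1041 + 6400) = √5359 ≈ 73.205)
(√(-9680 + H) + 1/(1221 + 29146)) - 7269 = (√(-9680 + √5359) + 1/(1221 + 29146)) - 7269 = (√(-9680 + √5359) + 1/30367) - 7269 = (1/30367 + √(-9680 + √5359)) - 7269 = -220737722/30367 + √(-9680 + √5359)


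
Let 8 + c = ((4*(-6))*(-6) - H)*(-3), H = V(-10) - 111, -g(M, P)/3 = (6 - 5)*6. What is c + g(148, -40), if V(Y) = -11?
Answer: -824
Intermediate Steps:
g(M, P) = -18 (g(M, P) = -3*(6 - 5)*6 = -3*6 = -18)
H = -122 (H = -11 - 111 = -122)
c = -806 (c = -8 + ((4*(-6))*(-6) - 1*(-122))*(-3) = -8 + (-24*(-6) + 122)*(-3) = -8 + (144 + 122)*(-3) = -8 + 266*(-3) = -8 - 798 = -806)
c + g(148, -40) = -806 - 18 = -824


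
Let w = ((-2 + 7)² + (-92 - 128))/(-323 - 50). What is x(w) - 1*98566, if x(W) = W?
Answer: -36764923/373 ≈ -98566.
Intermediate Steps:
w = 195/373 (w = (5² - 220)/(-373) = (25 - 220)*(-1/373) = -195*(-1/373) = 195/373 ≈ 0.52279)
x(w) - 1*98566 = 195/373 - 1*98566 = 195/373 - 98566 = -36764923/373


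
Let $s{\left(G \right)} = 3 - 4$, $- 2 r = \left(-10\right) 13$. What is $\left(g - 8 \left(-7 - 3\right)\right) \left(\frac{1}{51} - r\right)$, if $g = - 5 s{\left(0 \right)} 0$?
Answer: $- \frac{265120}{51} \approx -5198.4$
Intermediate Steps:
$r = 65$ ($r = - \frac{\left(-10\right) 13}{2} = \left(- \frac{1}{2}\right) \left(-130\right) = 65$)
$s{\left(G \right)} = -1$
$g = 0$ ($g = \left(-5\right) \left(-1\right) 0 = 5 \cdot 0 = 0$)
$\left(g - 8 \left(-7 - 3\right)\right) \left(\frac{1}{51} - r\right) = \left(0 - 8 \left(-7 - 3\right)\right) \left(\frac{1}{51} - 65\right) = \left(0 - -80\right) \left(\frac{1}{51} - 65\right) = \left(0 + 80\right) \left(- \frac{3314}{51}\right) = 80 \left(- \frac{3314}{51}\right) = - \frac{265120}{51}$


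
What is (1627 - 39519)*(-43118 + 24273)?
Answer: 714074740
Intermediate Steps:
(1627 - 39519)*(-43118 + 24273) = -37892*(-18845) = 714074740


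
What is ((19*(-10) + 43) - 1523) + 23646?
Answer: 21976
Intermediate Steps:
((19*(-10) + 43) - 1523) + 23646 = ((-190 + 43) - 1523) + 23646 = (-147 - 1523) + 23646 = -1670 + 23646 = 21976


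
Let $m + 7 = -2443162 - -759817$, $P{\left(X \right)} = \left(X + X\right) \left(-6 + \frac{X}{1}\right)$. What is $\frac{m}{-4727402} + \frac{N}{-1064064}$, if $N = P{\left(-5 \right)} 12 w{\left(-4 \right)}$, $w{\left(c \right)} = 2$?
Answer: $\frac{18528270013}{52398523768} \approx 0.3536$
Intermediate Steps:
$P{\left(X \right)} = 2 X \left(-6 + X\right)$ ($P{\left(X \right)} = 2 X \left(-6 + X 1\right) = 2 X \left(-6 + X\right)$)
$m = -1683352$ ($m = -7 - 1683345 = -1683352$)
$N = 2640$ ($N = 2 \left(-5\right) \left(-6 - 5\right) 12 \cdot 2 = 2 \left(-5\right) \left(-11\right) 12 \cdot 2 = 110 \cdot 12 \cdot 2 = 1320 \cdot 2 = 2640$)
$\frac{m}{-4727402} + \frac{N}{-1064064} = - \frac{1683352}{-4727402} + \frac{2640}{-1064064} = \left(-1683352\right) \left(- \frac{1}{4727402}\right) + 2640 \left(- \frac{1}{1064064}\right) = \frac{841676}{2363701} - \frac{55}{22168} = \frac{18528270013}{52398523768}$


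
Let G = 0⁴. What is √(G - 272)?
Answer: 4*I*√17 ≈ 16.492*I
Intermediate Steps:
G = 0
√(G - 272) = √(0 - 272) = √(-272) = 4*I*√17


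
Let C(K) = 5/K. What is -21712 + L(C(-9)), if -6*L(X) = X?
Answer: -1172443/54 ≈ -21712.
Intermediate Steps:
L(X) = -X/6
-21712 + L(C(-9)) = -21712 - 5/(6*(-9)) = -21712 - 5*(-1)/(6*9) = -21712 - 1/6*(-5/9) = -21712 + 5/54 = -1172443/54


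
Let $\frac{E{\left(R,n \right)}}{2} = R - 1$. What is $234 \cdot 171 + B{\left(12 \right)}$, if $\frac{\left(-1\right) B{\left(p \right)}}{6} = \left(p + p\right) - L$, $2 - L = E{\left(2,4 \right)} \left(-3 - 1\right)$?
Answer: $39930$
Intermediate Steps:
$E{\left(R,n \right)} = -2 + 2 R$ ($E{\left(R,n \right)} = 2 \left(R - 1\right) = 2 \left(-1 + R\right) = -2 + 2 R$)
$L = 10$ ($L = 2 - \left(-2 + 2 \cdot 2\right) \left(-3 - 1\right) = 2 - \left(-2 + 4\right) \left(-4\right) = 2 - 2 \left(-4\right) = 2 - -8 = 2 + 8 = 10$)
$B{\left(p \right)} = 60 - 12 p$ ($B{\left(p \right)} = - 6 \left(\left(p + p\right) - 10\right) = - 6 \left(2 p - 10\right) = - 6 \left(-10 + 2 p\right) = 60 - 12 p$)
$234 \cdot 171 + B{\left(12 \right)} = 234 \cdot 171 + \left(60 - 144\right) = 40014 + \left(60 - 144\right) = 40014 - 84 = 39930$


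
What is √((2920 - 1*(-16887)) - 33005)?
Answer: I*√13198 ≈ 114.88*I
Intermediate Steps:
√((2920 - 1*(-16887)) - 33005) = √((2920 + 16887) - 33005) = √(19807 - 33005) = √(-13198) = I*√13198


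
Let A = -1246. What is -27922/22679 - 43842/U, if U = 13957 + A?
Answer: -449736420/96090923 ≈ -4.6803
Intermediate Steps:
U = 12711 (U = 13957 - 1246 = 12711)
-27922/22679 - 43842/U = -27922/22679 - 43842/12711 = -27922*1/22679 - 43842*1/12711 = -27922/22679 - 14614/4237 = -449736420/96090923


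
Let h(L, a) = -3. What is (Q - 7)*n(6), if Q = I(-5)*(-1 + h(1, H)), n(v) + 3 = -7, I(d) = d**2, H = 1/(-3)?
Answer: 1070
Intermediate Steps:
H = -1/3 ≈ -0.33333
n(v) = -10 (n(v) = -3 - 7 = -10)
Q = -100 (Q = (-5)**2*(-1 - 3) = 25*(-4) = -100)
(Q - 7)*n(6) = (-100 - 7)*(-10) = -107*(-10) = 1070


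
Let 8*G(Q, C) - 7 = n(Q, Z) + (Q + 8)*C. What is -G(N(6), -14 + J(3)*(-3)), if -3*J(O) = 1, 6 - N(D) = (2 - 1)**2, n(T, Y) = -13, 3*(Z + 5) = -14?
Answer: 175/8 ≈ 21.875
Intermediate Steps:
Z = -29/3 (Z = -5 + (1/3)*(-14) = -5 - 14/3 = -29/3 ≈ -9.6667)
N(D) = 5 (N(D) = 6 - (2 - 1)**2 = 6 - 1*1**2 = 6 - 1*1 = 6 - 1 = 5)
J(O) = -1/3 (J(O) = -1/3*1 = -1/3)
G(Q, C) = -3/4 + C*(8 + Q)/8 (G(Q, C) = 7/8 + (-13 + (Q + 8)*C)/8 = 7/8 + (-13 + (8 + Q)*C)/8 = 7/8 + (-13 + C*(8 + Q))/8 = 7/8 + (-13/8 + C*(8 + Q)/8) = -3/4 + C*(8 + Q)/8)
-G(N(6), -14 + J(3)*(-3)) = -(-3/4 + (-14 - 1/3*(-3)) + (1/8)*(-14 - 1/3*(-3))*5) = -(-3/4 + (-14 + 1) + (1/8)*(-14 + 1)*5) = -(-3/4 - 13 + (1/8)*(-13)*5) = -(-3/4 - 13 - 65/8) = -1*(-175/8) = 175/8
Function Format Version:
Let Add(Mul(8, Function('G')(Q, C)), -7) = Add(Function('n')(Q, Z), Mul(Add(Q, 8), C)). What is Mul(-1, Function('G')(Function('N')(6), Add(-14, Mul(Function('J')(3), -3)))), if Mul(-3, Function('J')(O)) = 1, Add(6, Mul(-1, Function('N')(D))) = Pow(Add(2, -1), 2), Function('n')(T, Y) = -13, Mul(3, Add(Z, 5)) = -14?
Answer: Rational(175, 8) ≈ 21.875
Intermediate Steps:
Z = Rational(-29, 3) (Z = Add(-5, Mul(Rational(1, 3), -14)) = Add(-5, Rational(-14, 3)) = Rational(-29, 3) ≈ -9.6667)
Function('N')(D) = 5 (Function('N')(D) = Add(6, Mul(-1, Pow(Add(2, -1), 2))) = Add(6, Mul(-1, Pow(1, 2))) = Add(6, Mul(-1, 1)) = Add(6, -1) = 5)
Function('J')(O) = Rational(-1, 3) (Function('J')(O) = Mul(Rational(-1, 3), 1) = Rational(-1, 3))
Function('G')(Q, C) = Add(Rational(-3, 4), Mul(Rational(1, 8), C, Add(8, Q))) (Function('G')(Q, C) = Add(Rational(7, 8), Mul(Rational(1, 8), Add(-13, Mul(Add(Q, 8), C)))) = Add(Rational(7, 8), Mul(Rational(1, 8), Add(-13, Mul(Add(8, Q), C)))) = Add(Rational(7, 8), Mul(Rational(1, 8), Add(-13, Mul(C, Add(8, Q))))) = Add(Rational(7, 8), Add(Rational(-13, 8), Mul(Rational(1, 8), C, Add(8, Q)))) = Add(Rational(-3, 4), Mul(Rational(1, 8), C, Add(8, Q))))
Mul(-1, Function('G')(Function('N')(6), Add(-14, Mul(Function('J')(3), -3)))) = Mul(-1, Add(Rational(-3, 4), Add(-14, Mul(Rational(-1, 3), -3)), Mul(Rational(1, 8), Add(-14, Mul(Rational(-1, 3), -3)), 5))) = Mul(-1, Add(Rational(-3, 4), Add(-14, 1), Mul(Rational(1, 8), Add(-14, 1), 5))) = Mul(-1, Add(Rational(-3, 4), -13, Mul(Rational(1, 8), -13, 5))) = Mul(-1, Add(Rational(-3, 4), -13, Rational(-65, 8))) = Mul(-1, Rational(-175, 8)) = Rational(175, 8)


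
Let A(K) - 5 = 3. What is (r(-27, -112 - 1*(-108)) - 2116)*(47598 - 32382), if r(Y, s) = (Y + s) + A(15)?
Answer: -32547024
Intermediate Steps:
A(K) = 8 (A(K) = 5 + 3 = 8)
r(Y, s) = 8 + Y + s (r(Y, s) = (Y + s) + 8 = 8 + Y + s)
(r(-27, -112 - 1*(-108)) - 2116)*(47598 - 32382) = ((8 - 27 + (-112 - 1*(-108))) - 2116)*(47598 - 32382) = ((8 - 27 + (-112 + 108)) - 2116)*15216 = ((8 - 27 - 4) - 2116)*15216 = (-23 - 2116)*15216 = -2139*15216 = -32547024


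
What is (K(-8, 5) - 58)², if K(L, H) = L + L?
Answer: 5476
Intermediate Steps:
K(L, H) = 2*L
(K(-8, 5) - 58)² = (2*(-8) - 58)² = (-16 - 58)² = (-74)² = 5476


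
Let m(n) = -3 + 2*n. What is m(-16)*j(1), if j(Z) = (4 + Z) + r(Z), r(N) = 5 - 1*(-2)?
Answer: -420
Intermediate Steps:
r(N) = 7 (r(N) = 5 + 2 = 7)
j(Z) = 11 + Z (j(Z) = (4 + Z) + 7 = 11 + Z)
m(-16)*j(1) = (-3 + 2*(-16))*(11 + 1) = (-3 - 32)*12 = -35*12 = -420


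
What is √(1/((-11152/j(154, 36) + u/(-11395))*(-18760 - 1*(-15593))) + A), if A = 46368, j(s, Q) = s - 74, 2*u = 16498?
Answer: √1753965202702191094418/194491804 ≈ 215.33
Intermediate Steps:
u = 8249 (u = (½)*16498 = 8249)
j(s, Q) = -74 + s
√(1/((-11152/j(154, 36) + u/(-11395))*(-18760 - 1*(-15593))) + A) = √(1/((-11152/(-74 + 154) + 8249/(-11395))*(-18760 - 1*(-15593))) + 46368) = √(1/((-11152/80 + 8249*(-1/11395))*(-18760 + 15593)) + 46368) = √(1/(-11152*1/80 - 8249/11395*(-3167)) + 46368) = √(-1/3167/(-697/5 - 8249/11395) + 46368) = √(-1/3167/(-1596712/11395) + 46368) = √(-11395/1596712*(-1/3167) + 46368) = √(11395/5056786904 + 46368) = √(234473095176067/5056786904) = √1753965202702191094418/194491804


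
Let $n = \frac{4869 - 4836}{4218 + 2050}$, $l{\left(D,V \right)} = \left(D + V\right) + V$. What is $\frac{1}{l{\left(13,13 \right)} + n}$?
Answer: $\frac{6268}{244485} \approx 0.025638$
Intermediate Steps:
$l{\left(D,V \right)} = D + 2 V$
$n = \frac{33}{6268} \approx 0.0052648$
$\frac{1}{l{\left(13,13 \right)} + n} = \frac{1}{\left(13 + 2 \cdot 13\right) + \frac{33}{6268}} = \frac{1}{\left(13 + 26\right) + \frac{33}{6268}} = \frac{1}{39 + \frac{33}{6268}} = \frac{1}{\frac{244485}{6268}} = \frac{6268}{244485}$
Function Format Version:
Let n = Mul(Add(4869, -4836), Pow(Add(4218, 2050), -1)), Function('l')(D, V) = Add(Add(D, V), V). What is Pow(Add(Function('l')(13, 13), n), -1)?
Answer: Rational(6268, 244485) ≈ 0.025638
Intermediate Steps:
Function('l')(D, V) = Add(D, Mul(2, V))
n = Rational(33, 6268) (n = Mul(33, Pow(6268, -1)) = Mul(33, Rational(1, 6268)) = Rational(33, 6268) ≈ 0.0052648)
Pow(Add(Function('l')(13, 13), n), -1) = Pow(Add(Add(13, Mul(2, 13)), Rational(33, 6268)), -1) = Pow(Add(Add(13, 26), Rational(33, 6268)), -1) = Pow(Add(39, Rational(33, 6268)), -1) = Pow(Rational(244485, 6268), -1) = Rational(6268, 244485)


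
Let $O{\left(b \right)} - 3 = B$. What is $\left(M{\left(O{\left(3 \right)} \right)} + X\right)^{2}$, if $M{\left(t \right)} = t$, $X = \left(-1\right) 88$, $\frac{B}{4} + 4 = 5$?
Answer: $6561$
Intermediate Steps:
$B = 4$ ($B = -16 + 4 \cdot 5 = -16 + 20 = 4$)
$O{\left(b \right)} = 7$ ($O{\left(b \right)} = 3 + 4 = 7$)
$X = -88$
$\left(M{\left(O{\left(3 \right)} \right)} + X\right)^{2} = \left(7 - 88\right)^{2} = \left(-81\right)^{2} = 6561$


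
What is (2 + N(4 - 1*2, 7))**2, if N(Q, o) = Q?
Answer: 16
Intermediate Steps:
(2 + N(4 - 1*2, 7))**2 = (2 + (4 - 1*2))**2 = (2 + (4 - 2))**2 = (2 + 2)**2 = 4**2 = 16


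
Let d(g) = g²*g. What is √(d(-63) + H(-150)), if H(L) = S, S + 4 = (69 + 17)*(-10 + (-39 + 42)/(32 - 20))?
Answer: I*√1003558/2 ≈ 500.89*I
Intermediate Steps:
d(g) = g³
S = -1685/2 (S = -4 + (69 + 17)*(-10 + (-39 + 42)/(32 - 20)) = -4 + 86*(-10 + 3/12) = -4 + 86*(-10 + 3*(1/12)) = -4 + 86*(-10 + ¼) = -4 + 86*(-39/4) = -4 - 1677/2 = -1685/2 ≈ -842.50)
H(L) = -1685/2
√(d(-63) + H(-150)) = √((-63)³ - 1685/2) = √(-250047 - 1685/2) = √(-501779/2) = I*√1003558/2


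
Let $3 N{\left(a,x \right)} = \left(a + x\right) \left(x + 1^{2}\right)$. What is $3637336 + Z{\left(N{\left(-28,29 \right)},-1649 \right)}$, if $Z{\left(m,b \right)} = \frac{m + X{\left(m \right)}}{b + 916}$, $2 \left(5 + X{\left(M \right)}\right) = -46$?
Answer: $\frac{2666167306}{733} \approx 3.6373 \cdot 10^{6}$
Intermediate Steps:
$X{\left(M \right)} = -28$ ($X{\left(M \right)} = -5 + \frac{1}{2} \left(-46\right) = -5 - 23 = -28$)
$N{\left(a,x \right)} = \frac{\left(1 + x\right) \left(a + x\right)}{3}$ ($N{\left(a,x \right)} = \frac{\left(a + x\right) \left(x + 1^{2}\right)}{3} = \frac{\left(a + x\right) \left(x + 1\right)}{3} = \frac{\left(a + x\right) \left(1 + x\right)}{3} = \frac{\left(1 + x\right) \left(a + x\right)}{3}$)
$Z{\left(m,b \right)} = \frac{-28 + m}{916 + b}$ ($Z{\left(m,b \right)} = \frac{m - 28}{b + 916} = \frac{-28 + m}{916 + b}$)
$3637336 + Z{\left(N{\left(-28,29 \right)},-1649 \right)} = 3637336 + \frac{-28 + \left(\frac{1}{3} \left(-28\right) + \frac{1}{3} \cdot 29 + \frac{29^{2}}{3} + \frac{1}{3} \left(-28\right) 29\right)}{916 - 1649} = 3637336 + \frac{-28 + \left(- \frac{28}{3} + \frac{29}{3} + \frac{1}{3} \cdot 841 - \frac{812}{3}\right)}{-733} = 3637336 - \frac{-28 + \left(- \frac{28}{3} + \frac{29}{3} + \frac{841}{3} - \frac{812}{3}\right)}{733} = 3637336 - \frac{-28 + 10}{733} = 3637336 - - \frac{18}{733} = 3637336 + \frac{18}{733} = \frac{2666167306}{733}$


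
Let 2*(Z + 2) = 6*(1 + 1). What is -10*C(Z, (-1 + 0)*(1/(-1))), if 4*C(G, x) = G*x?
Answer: -10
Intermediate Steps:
Z = 4 (Z = -2 + (6*(1 + 1))/2 = -2 + (6*2)/2 = -2 + (½)*12 = -2 + 6 = 4)
C(G, x) = G*x/4 (C(G, x) = (G*x)/4 = G*x/4)
-10*C(Z, (-1 + 0)*(1/(-1))) = -5*4*(-1 + 0)*(1/(-1))/2 = -5*4*(-(-1))/2 = -5*4*(-1*(-1))/2 = -5*4/2 = -10*1 = -10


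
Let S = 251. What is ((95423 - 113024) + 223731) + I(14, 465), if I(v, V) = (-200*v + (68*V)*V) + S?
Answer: 14906881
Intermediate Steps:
I(v, V) = 251 - 200*v + 68*V² (I(v, V) = (-200*v + (68*V)*V) + 251 = (-200*v + 68*V²) + 251 = 251 - 200*v + 68*V²)
((95423 - 113024) + 223731) + I(14, 465) = ((95423 - 113024) + 223731) + (251 - 200*14 + 68*465²) = (-17601 + 223731) + (251 - 2800 + 68*216225) = 206130 + (251 - 2800 + 14703300) = 206130 + 14700751 = 14906881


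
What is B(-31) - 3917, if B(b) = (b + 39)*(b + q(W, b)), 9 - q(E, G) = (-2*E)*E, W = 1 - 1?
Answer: -4093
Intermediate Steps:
W = 0
q(E, G) = 9 + 2*E² (q(E, G) = 9 - (-2*E)*E = 9 - (-2)*E² = 9 + 2*E²)
B(b) = (9 + b)*(39 + b) (B(b) = (b + 39)*(b + (9 + 2*0²)) = (39 + b)*(b + (9 + 2*0)) = (39 + b)*(b + (9 + 0)) = (39 + b)*(b + 9) = (39 + b)*(9 + b) = (9 + b)*(39 + b))
B(-31) - 3917 = (351 + (-31)² + 48*(-31)) - 3917 = (351 + 961 - 1488) - 3917 = -176 - 3917 = -4093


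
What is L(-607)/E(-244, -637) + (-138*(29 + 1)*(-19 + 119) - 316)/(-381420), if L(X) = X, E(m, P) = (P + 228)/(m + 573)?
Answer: 19085043376/39000195 ≈ 489.36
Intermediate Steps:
E(m, P) = (228 + P)/(573 + m)
L(-607)/E(-244, -637) + (-138*(29 + 1)*(-19 + 119) - 316)/(-381420) = -607*(573 - 244)/(228 - 637) + (-138*(29 + 1)*(-19 + 119) - 316)/(-381420) = -607/(-409/329) + (-4140*100 - 316)*(-1/381420) = -607/((1/329)*(-409)) + (-138*3000 - 316)*(-1/381420) = -607/(-409/329) + (-414000 - 316)*(-1/381420) = -607*(-329/409) - 414316*(-1/381420) = 199703/409 + 103579/95355 = 19085043376/39000195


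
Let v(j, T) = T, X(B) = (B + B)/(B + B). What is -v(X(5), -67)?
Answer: 67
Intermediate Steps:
X(B) = 1 (X(B) = (2*B)/((2*B)) = (2*B)*(1/(2*B)) = 1)
-v(X(5), -67) = -1*(-67) = 67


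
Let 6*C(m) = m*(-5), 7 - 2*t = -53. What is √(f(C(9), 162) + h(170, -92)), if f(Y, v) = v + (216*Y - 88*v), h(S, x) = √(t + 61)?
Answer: √(-15714 + √91) ≈ 125.32*I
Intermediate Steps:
t = 30 (t = 7/2 - ½*(-53) = 7/2 + 53/2 = 30)
h(S, x) = √91 (h(S, x) = √(30 + 61) = √91)
C(m) = -5*m/6 (C(m) = (m*(-5))/6 = (-5*m)/6 = -5*m/6)
f(Y, v) = -87*v + 216*Y (f(Y, v) = v + (-88*v + 216*Y) = -87*v + 216*Y)
√(f(C(9), 162) + h(170, -92)) = √((-87*162 + 216*(-⅚*9)) + √91) = √((-14094 + 216*(-15/2)) + √91) = √((-14094 - 1620) + √91) = √(-15714 + √91)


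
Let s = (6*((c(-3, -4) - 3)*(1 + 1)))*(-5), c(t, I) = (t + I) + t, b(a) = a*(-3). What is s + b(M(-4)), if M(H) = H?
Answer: 792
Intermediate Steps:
b(a) = -3*a
c(t, I) = I + 2*t (c(t, I) = (I + t) + t = I + 2*t)
s = 780 (s = (6*(((-4 + 2*(-3)) - 3)*(1 + 1)))*(-5) = (6*(((-4 - 6) - 3)*2))*(-5) = (6*((-10 - 3)*2))*(-5) = (6*(-13*2))*(-5) = (6*(-26))*(-5) = -156*(-5) = 780)
s + b(M(-4)) = 780 - 3*(-4) = 780 + 12 = 792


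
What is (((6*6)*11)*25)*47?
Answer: 465300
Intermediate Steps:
(((6*6)*11)*25)*47 = ((36*11)*25)*47 = (396*25)*47 = 9900*47 = 465300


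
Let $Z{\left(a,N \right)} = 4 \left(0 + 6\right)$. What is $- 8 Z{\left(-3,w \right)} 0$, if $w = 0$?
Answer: $0$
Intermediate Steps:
$Z{\left(a,N \right)} = 24$ ($Z{\left(a,N \right)} = 4 \cdot 6 = 24$)
$- 8 Z{\left(-3,w \right)} 0 = \left(-8\right) 24 \cdot 0 = \left(-192\right) 0 = 0$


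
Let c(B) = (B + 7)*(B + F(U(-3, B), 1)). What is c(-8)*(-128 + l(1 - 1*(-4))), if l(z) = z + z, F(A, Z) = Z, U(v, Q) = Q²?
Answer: -826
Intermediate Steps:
l(z) = 2*z
c(B) = (1 + B)*(7 + B) (c(B) = (B + 7)*(B + 1) = (7 + B)*(1 + B) = (1 + B)*(7 + B))
c(-8)*(-128 + l(1 - 1*(-4))) = (7 + (-8)² + 8*(-8))*(-128 + 2*(1 - 1*(-4))) = (7 + 64 - 64)*(-128 + 2*(1 + 4)) = 7*(-128 + 2*5) = 7*(-128 + 10) = 7*(-118) = -826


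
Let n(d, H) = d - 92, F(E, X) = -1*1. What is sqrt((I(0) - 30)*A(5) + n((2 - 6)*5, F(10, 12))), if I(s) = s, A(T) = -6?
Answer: 2*sqrt(17) ≈ 8.2462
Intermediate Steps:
F(E, X) = -1
n(d, H) = -92 + d
sqrt((I(0) - 30)*A(5) + n((2 - 6)*5, F(10, 12))) = sqrt((0 - 30)*(-6) + (-92 + (2 - 6)*5)) = sqrt(-30*(-6) + (-92 - 4*5)) = sqrt(180 + (-92 - 20)) = sqrt(180 - 112) = sqrt(68) = 2*sqrt(17)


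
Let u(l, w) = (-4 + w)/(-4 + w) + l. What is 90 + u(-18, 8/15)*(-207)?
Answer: 3609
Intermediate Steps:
u(l, w) = 1 + l
90 + u(-18, 8/15)*(-207) = 90 + (1 - 18)*(-207) = 90 - 17*(-207) = 90 + 3519 = 3609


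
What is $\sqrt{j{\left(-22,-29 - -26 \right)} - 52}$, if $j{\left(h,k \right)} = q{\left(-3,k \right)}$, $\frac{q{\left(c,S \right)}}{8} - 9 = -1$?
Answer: $2 \sqrt{3} \approx 3.4641$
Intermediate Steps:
$q{\left(c,S \right)} = 64$ ($q{\left(c,S \right)} = 72 + 8 \left(-1\right) = 72 - 8 = 64$)
$j{\left(h,k \right)} = 64$
$\sqrt{j{\left(-22,-29 - -26 \right)} - 52} = \sqrt{64 - 52} = \sqrt{12} = 2 \sqrt{3}$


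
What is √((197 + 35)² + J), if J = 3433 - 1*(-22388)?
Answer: √79645 ≈ 282.21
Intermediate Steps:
J = 25821 (J = 3433 + 22388 = 25821)
√((197 + 35)² + J) = √((197 + 35)² + 25821) = √(232² + 25821) = √(53824 + 25821) = √79645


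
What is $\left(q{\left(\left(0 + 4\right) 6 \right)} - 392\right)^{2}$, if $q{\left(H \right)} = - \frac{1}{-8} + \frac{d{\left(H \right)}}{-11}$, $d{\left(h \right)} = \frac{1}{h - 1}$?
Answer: $\frac{629107544569}{4096576} \approx 1.5357 \cdot 10^{5}$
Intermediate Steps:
$d{\left(h \right)} = \frac{1}{-1 + h}$
$q{\left(H \right)} = \frac{1}{8} - \frac{1}{11 \left(-1 + H\right)}$ ($q{\left(H \right)} = - \frac{1}{-8} + \frac{1}{\left(-1 + H\right) \left(-11\right)} = \left(-1\right) \left(- \frac{1}{8}\right) + \frac{1}{-1 + H} \left(- \frac{1}{11}\right) = \frac{1}{8} - \frac{1}{11 \left(-1 + H\right)}$)
$\left(q{\left(\left(0 + 4\right) 6 \right)} - 392\right)^{2} = \left(\frac{-19 + 11 \left(0 + 4\right) 6}{88 \left(-1 + \left(0 + 4\right) 6\right)} - 392\right)^{2} = \left(\frac{-19 + 11 \cdot 4 \cdot 6}{88 \left(-1 + 4 \cdot 6\right)} - 392\right)^{2} = \left(\frac{-19 + 11 \cdot 24}{88 \left(-1 + 24\right)} - 392\right)^{2} = \left(\frac{-19 + 264}{88 \cdot 23} - 392\right)^{2} = \left(\frac{1}{88} \cdot \frac{1}{23} \cdot 245 - 392\right)^{2} = \left(\frac{245}{2024} - 392\right)^{2} = \left(- \frac{793163}{2024}\right)^{2} = \frac{629107544569}{4096576}$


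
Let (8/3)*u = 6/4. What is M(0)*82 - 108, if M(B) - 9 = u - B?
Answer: 5409/8 ≈ 676.13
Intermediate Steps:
u = 9/16 (u = 3*(6/4)/8 = 3*(6*(1/4))/8 = (3/8)*(3/2) = 9/16 ≈ 0.56250)
M(B) = 153/16 - B (M(B) = 9 + (9/16 - B) = 153/16 - B)
M(0)*82 - 108 = (153/16 - 1*0)*82 - 108 = (153/16 + 0)*82 - 108 = (153/16)*82 - 108 = 6273/8 - 108 = 5409/8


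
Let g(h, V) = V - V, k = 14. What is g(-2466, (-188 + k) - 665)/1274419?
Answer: 0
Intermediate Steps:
g(h, V) = 0
g(-2466, (-188 + k) - 665)/1274419 = 0/1274419 = 0*(1/1274419) = 0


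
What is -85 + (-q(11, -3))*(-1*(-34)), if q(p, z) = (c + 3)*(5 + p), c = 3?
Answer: -3349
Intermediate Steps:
q(p, z) = 30 + 6*p (q(p, z) = (3 + 3)*(5 + p) = 6*(5 + p) = 30 + 6*p)
-85 + (-q(11, -3))*(-1*(-34)) = -85 + (-(30 + 6*11))*(-1*(-34)) = -85 - (30 + 66)*34 = -85 - 1*96*34 = -85 - 96*34 = -85 - 3264 = -3349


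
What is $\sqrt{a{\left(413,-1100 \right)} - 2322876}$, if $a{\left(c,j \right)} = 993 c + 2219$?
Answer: $2 i \sqrt{477637} \approx 1382.2 i$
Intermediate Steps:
$a{\left(c,j \right)} = 2219 + 993 c$
$\sqrt{a{\left(413,-1100 \right)} - 2322876} = \sqrt{\left(2219 + 993 \cdot 413\right) - 2322876} = \sqrt{\left(2219 + 410109\right) - 2322876} = \sqrt{412328 - 2322876} = \sqrt{-1910548} = 2 i \sqrt{477637}$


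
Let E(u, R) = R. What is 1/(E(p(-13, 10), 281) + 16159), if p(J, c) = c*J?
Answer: 1/16440 ≈ 6.0827e-5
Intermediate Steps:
p(J, c) = J*c
1/(E(p(-13, 10), 281) + 16159) = 1/(281 + 16159) = 1/16440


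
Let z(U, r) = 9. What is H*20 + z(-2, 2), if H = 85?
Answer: 1709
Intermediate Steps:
H*20 + z(-2, 2) = 85*20 + 9 = 1700 + 9 = 1709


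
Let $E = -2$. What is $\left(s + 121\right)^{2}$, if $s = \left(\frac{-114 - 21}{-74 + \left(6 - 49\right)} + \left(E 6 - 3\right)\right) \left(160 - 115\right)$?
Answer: $\frac{42601729}{169} \approx 2.5208 \cdot 10^{5}$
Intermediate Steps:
$s = - \frac{8100}{13}$ ($s = \left(\frac{-114 - 21}{-74 + \left(6 - 49\right)} - 15\right) \left(160 - 115\right) = \left(- \frac{135}{-74 + \left(6 - 49\right)} - 15\right) 45 = \left(- \frac{135}{-74 - 43} - 15\right) 45 = \left(- \frac{135}{-117} - 15\right) 45 = \left(\left(-135\right) \left(- \frac{1}{117}\right) - 15\right) 45 = \left(\frac{15}{13} - 15\right) 45 = \left(- \frac{180}{13}\right) 45 = - \frac{8100}{13} \approx -623.08$)
$\left(s + 121\right)^{2} = \left(- \frac{8100}{13} + 121\right)^{2} = \left(- \frac{6527}{13}\right)^{2} = \frac{42601729}{169}$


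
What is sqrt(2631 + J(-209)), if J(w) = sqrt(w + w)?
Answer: sqrt(2631 + I*sqrt(418)) ≈ 51.294 + 0.1993*I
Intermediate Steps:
J(w) = sqrt(2)*sqrt(w) (J(w) = sqrt(2*w) = sqrt(2)*sqrt(w))
sqrt(2631 + J(-209)) = sqrt(2631 + sqrt(2)*sqrt(-209)) = sqrt(2631 + sqrt(2)*(I*sqrt(209))) = sqrt(2631 + I*sqrt(418))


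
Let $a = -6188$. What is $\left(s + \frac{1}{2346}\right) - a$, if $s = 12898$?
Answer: $\frac{44775757}{2346} \approx 19086.0$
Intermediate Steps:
$\left(s + \frac{1}{2346}\right) - a = \left(12898 + \frac{1}{2346}\right) - -6188 = \left(12898 + \frac{1}{2346}\right) + 6188 = \frac{30258709}{2346} + 6188 = \frac{44775757}{2346}$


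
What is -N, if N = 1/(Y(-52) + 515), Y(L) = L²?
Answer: -1/3219 ≈ -0.00031066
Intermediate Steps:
N = 1/3219 (N = 1/((-52)² + 515) = 1/(2704 + 515) = 1/3219 ≈ 0.00031066)
-N = -1*1/3219 = -1/3219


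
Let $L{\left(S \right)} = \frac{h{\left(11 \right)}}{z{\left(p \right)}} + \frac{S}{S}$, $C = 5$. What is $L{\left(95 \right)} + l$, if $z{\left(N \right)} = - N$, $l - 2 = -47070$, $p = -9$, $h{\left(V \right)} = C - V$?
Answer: $- \frac{141203}{3} \approx -47068.0$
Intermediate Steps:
$h{\left(V \right)} = 5 - V$
$l = -47068$ ($l = 2 - 47070 = -47068$)
$L{\left(S \right)} = \frac{1}{3}$ ($L{\left(S \right)} = \frac{5 - 11}{\left(-1\right) \left(-9\right)} + \frac{S}{S} = \frac{5 - 11}{9} + 1 = \left(-6\right) \frac{1}{9} + 1 = - \frac{2}{3} + 1 = \frac{1}{3}$)
$L{\left(95 \right)} + l = \frac{1}{3} - 47068 = - \frac{141203}{3}$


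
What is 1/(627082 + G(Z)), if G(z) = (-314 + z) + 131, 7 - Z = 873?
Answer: 1/626033 ≈ 1.5974e-6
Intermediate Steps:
Z = -866 (Z = 7 - 1*873 = 7 - 873 = -866)
G(z) = -183 + z
1/(627082 + G(Z)) = 1/(627082 + (-183 - 866)) = 1/(627082 - 1049) = 1/626033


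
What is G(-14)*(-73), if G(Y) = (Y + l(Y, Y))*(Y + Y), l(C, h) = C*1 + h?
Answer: -85848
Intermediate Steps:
l(C, h) = C + h
G(Y) = 6*Y**2 (G(Y) = (Y + (Y + Y))*(Y + Y) = (Y + 2*Y)*(2*Y) = (3*Y)*(2*Y) = 6*Y**2)
G(-14)*(-73) = (6*(-14)**2)*(-73) = (6*196)*(-73) = 1176*(-73) = -85848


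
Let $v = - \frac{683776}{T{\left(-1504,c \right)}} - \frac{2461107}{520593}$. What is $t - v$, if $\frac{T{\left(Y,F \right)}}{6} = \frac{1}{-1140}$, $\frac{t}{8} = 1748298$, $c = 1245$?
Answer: $- \frac{20117631258367}{173531} \approx -1.1593 \cdot 10^{8}$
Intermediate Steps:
$t = 13986384$ ($t = 8 \cdot 1748298 = 13986384$)
$T{\left(Y,F \right)} = - \frac{1}{190}$ ($T{\left(Y,F \right)} = \frac{6}{-1140} = 6 \left(- \frac{1}{1140}\right) = - \frac{1}{190}$)
$v = \frac{22544702460271}{173531}$ ($v = - \frac{683776}{- \frac{1}{190}} - \frac{2461107}{520593} = \left(-683776\right) \left(-190\right) - \frac{820369}{173531} = 129917440 - \frac{820369}{173531} = \frac{22544702460271}{173531} \approx 1.2992 \cdot 10^{8}$)
$t - v = 13986384 - \frac{22544702460271}{173531} = - \frac{20117631258367}{173531}$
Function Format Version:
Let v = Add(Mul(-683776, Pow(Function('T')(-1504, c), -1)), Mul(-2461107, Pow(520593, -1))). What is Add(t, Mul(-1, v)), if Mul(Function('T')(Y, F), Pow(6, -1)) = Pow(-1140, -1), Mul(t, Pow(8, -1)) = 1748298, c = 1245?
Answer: Rational(-20117631258367, 173531) ≈ -1.1593e+8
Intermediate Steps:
t = 13986384 (t = Mul(8, 1748298) = 13986384)
Function('T')(Y, F) = Rational(-1, 190) (Function('T')(Y, F) = Mul(6, Pow(-1140, -1)) = Mul(6, Rational(-1, 1140)) = Rational(-1, 190))
v = Rational(22544702460271, 173531) (v = Add(Mul(-683776, Pow(Rational(-1, 190), -1)), Mul(-2461107, Pow(520593, -1))) = Add(Mul(-683776, -190), Mul(-2461107, Rational(1, 520593))) = Add(129917440, Rational(-820369, 173531)) = Rational(22544702460271, 173531) ≈ 1.2992e+8)
Add(t, Mul(-1, v)) = Add(13986384, Mul(-1, Rational(22544702460271, 173531))) = Add(13986384, Rational(-22544702460271, 173531)) = Rational(-20117631258367, 173531)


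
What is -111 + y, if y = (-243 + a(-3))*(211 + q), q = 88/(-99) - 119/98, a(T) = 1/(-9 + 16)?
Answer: -22421801/441 ≈ -50843.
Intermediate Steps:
a(T) = 1/7
q = -265/126 (q = 88*(-1/99) - 119*1/98 = -8/9 - 17/14 = -265/126 ≈ -2.1032)
y = -22372850/441 (y = (-243 + 1/7)*(211 - 265/126) = -1700/7*26321/126 = -22372850/441 ≈ -50732.)
-111 + y = -111 - 22372850/441 = -22421801/441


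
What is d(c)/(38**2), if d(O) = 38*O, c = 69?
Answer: 69/38 ≈ 1.8158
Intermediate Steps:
d(c)/(38**2) = (38*69)/(38**2) = 2622/1444 = 2622*(1/1444) = 69/38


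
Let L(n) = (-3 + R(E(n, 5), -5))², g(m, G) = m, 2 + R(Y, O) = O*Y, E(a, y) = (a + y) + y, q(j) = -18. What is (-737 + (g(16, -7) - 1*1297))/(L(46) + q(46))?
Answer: -2018/81207 ≈ -0.024850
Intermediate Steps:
E(a, y) = a + 2*y
R(Y, O) = -2 + O*Y
L(n) = (-55 - 5*n)² (L(n) = (-3 + (-2 - 5*(n + 2*5)))² = (-3 + (-2 - 5*(n + 10)))² = (-3 + (-2 - 5*(10 + n)))² = (-3 + (-2 + (-50 - 5*n)))² = (-3 + (-52 - 5*n))² = (-55 - 5*n)²)
(-737 + (g(16, -7) - 1*1297))/(L(46) + q(46)) = (-737 + (16 - 1*1297))/(25*(11 + 46)² - 18) = (-737 + (16 - 1297))/(25*57² - 18) = (-737 - 1281)/(25*3249 - 18) = -2018/(81225 - 18) = -2018/81207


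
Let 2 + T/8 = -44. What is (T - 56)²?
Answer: 179776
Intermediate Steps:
T = -368 (T = -16 + 8*(-44) = -16 - 352 = -368)
(T - 56)² = (-368 - 56)² = (-424)² = 179776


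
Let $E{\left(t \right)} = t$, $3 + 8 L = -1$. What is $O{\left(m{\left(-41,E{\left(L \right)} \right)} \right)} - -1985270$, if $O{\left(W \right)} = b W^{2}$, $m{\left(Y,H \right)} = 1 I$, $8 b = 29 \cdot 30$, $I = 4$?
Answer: $1987010$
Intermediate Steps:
$L = - \frac{1}{2}$ ($L = - \frac{3}{8} + \frac{1}{8} \left(-1\right) = - \frac{3}{8} - \frac{1}{8} = - \frac{1}{2} \approx -0.5$)
$b = \frac{435}{4}$ ($b = \frac{29 \cdot 30}{8} = \frac{1}{8} \cdot 870 = \frac{435}{4} \approx 108.75$)
$m{\left(Y,H \right)} = 4$ ($m{\left(Y,H \right)} = 1 \cdot 4 = 4$)
$O{\left(W \right)} = \frac{435 W^{2}}{4}$
$O{\left(m{\left(-41,E{\left(L \right)} \right)} \right)} - -1985270 = \frac{435 \cdot 4^{2}}{4} - -1985270 = \frac{435}{4} \cdot 16 + 1985270 = 1740 + 1985270 = 1987010$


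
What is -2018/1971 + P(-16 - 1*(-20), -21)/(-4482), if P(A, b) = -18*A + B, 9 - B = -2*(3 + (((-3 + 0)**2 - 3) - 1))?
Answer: -110519/109062 ≈ -1.0134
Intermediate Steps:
B = 25 (B = 9 - (-2)*(3 + (((-3 + 0)**2 - 3) - 1)) = 9 - (-2)*(3 + (((-3)**2 - 3) - 1)) = 9 - (-2)*(3 + ((9 - 3) - 1)) = 9 - (-2)*(3 + (6 - 1)) = 9 - (-2)*(3 + 5) = 9 - (-2)*8 = 9 - 1*(-16) = 9 + 16 = 25)
P(A, b) = 25 - 18*A (P(A, b) = -18*A + 25 = 25 - 18*A)
-2018/1971 + P(-16 - 1*(-20), -21)/(-4482) = -2018/1971 + (25 - 18*(-16 - 1*(-20)))/(-4482) = -2018*1/1971 + (25 - 18*(-16 + 20))*(-1/4482) = -2018/1971 + (25 - 18*4)*(-1/4482) = -2018/1971 + (25 - 72)*(-1/4482) = -2018/1971 - 47*(-1/4482) = -2018/1971 + 47/4482 = -110519/109062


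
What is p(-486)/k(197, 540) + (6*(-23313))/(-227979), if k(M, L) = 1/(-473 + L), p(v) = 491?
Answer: 833329449/25331 ≈ 32898.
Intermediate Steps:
p(-486)/k(197, 540) + (6*(-23313))/(-227979) = 491/(1/(-473 + 540)) + (6*(-23313))/(-227979) = 491/(1/67) - 139878*(-1/227979) = 491/(1/67) + 15542/25331 = 491*67 + 15542/25331 = 32897 + 15542/25331 = 833329449/25331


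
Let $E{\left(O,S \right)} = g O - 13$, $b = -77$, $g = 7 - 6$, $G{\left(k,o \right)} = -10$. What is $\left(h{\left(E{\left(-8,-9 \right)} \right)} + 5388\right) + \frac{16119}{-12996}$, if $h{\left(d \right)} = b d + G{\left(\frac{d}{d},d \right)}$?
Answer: $\frac{10098989}{1444} \approx 6993.8$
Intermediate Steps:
$g = 1$ ($g = 7 - 6 = 1$)
$E{\left(O,S \right)} = -13 + O$ ($E{\left(O,S \right)} = 1 O - 13 = O - 13 = -13 + O$)
$h{\left(d \right)} = -10 - 77 d$ ($h{\left(d \right)} = - 77 d - 10 = -10 - 77 d$)
$\left(h{\left(E{\left(-8,-9 \right)} \right)} + 5388\right) + \frac{16119}{-12996} = \left(\left(-10 - 77 \left(-13 - 8\right)\right) + 5388\right) + \frac{16119}{-12996} = \left(\left(-10 - -1617\right) + 5388\right) + 16119 \left(- \frac{1}{12996}\right) = \left(\left(-10 + 1617\right) + 5388\right) - \frac{1791}{1444} = \left(1607 + 5388\right) - \frac{1791}{1444} = 6995 - \frac{1791}{1444} = \frac{10098989}{1444}$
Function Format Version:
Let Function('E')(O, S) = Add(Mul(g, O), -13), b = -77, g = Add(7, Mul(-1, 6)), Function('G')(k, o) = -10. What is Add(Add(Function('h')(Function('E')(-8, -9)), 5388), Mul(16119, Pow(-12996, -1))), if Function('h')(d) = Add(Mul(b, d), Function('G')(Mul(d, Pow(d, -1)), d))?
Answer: Rational(10098989, 1444) ≈ 6993.8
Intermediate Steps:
g = 1 (g = Add(7, -6) = 1)
Function('E')(O, S) = Add(-13, O) (Function('E')(O, S) = Add(Mul(1, O), -13) = Add(O, -13) = Add(-13, O))
Function('h')(d) = Add(-10, Mul(-77, d)) (Function('h')(d) = Add(Mul(-77, d), -10) = Add(-10, Mul(-77, d)))
Add(Add(Function('h')(Function('E')(-8, -9)), 5388), Mul(16119, Pow(-12996, -1))) = Add(Add(Add(-10, Mul(-77, Add(-13, -8))), 5388), Mul(16119, Pow(-12996, -1))) = Add(Add(Add(-10, Mul(-77, -21)), 5388), Mul(16119, Rational(-1, 12996))) = Add(Add(Add(-10, 1617), 5388), Rational(-1791, 1444)) = Add(Add(1607, 5388), Rational(-1791, 1444)) = Add(6995, Rational(-1791, 1444)) = Rational(10098989, 1444)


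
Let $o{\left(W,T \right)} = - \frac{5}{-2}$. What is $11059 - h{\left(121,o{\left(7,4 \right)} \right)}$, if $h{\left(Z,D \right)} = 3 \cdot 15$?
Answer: $11014$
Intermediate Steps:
$o{\left(W,T \right)} = \frac{5}{2}$ ($o{\left(W,T \right)} = \left(-5\right) \left(- \frac{1}{2}\right) = \frac{5}{2}$)
$h{\left(Z,D \right)} = 45$
$11059 - h{\left(121,o{\left(7,4 \right)} \right)} = 11059 - 45 = 11014$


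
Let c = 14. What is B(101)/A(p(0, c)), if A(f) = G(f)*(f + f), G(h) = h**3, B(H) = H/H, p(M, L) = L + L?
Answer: 1/1229312 ≈ 8.1346e-7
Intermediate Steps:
p(M, L) = 2*L
B(H) = 1
A(f) = 2*f**4 (A(f) = f**3*(f + f) = f**3*(2*f) = 2*f**4)
B(101)/A(p(0, c)) = 1/(2*(2*14)**4) = 1/(2*28**4) = 1/(2*614656) = 1/1229312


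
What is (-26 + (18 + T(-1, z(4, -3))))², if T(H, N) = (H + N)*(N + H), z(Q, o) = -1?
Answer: 16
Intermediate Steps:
T(H, N) = (H + N)² (T(H, N) = (H + N)*(H + N) = (H + N)²)
(-26 + (18 + T(-1, z(4, -3))))² = (-26 + (18 + (-1 - 1)²))² = (-26 + (18 + (-2)²))² = (-26 + (18 + 4))² = (-26 + 22)² = (-4)² = 16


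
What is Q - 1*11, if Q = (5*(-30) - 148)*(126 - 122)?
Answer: -1203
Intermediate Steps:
Q = -1192 (Q = (-150 - 148)*4 = -298*4 = -1192)
Q - 1*11 = -1192 - 1*11 = -1192 - 11 = -1203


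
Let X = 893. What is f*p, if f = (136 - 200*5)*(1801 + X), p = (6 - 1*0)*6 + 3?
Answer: -90777024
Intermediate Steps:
p = 39 (p = (6 + 0)*6 + 3 = 6*6 + 3 = 36 + 3 = 39)
f = -2327616 (f = (136 - 200*5)*(1801 + 893) = (136 - 1000)*2694 = -864*2694 = -2327616)
f*p = -2327616*39 = -90777024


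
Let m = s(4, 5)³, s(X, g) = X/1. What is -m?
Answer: -64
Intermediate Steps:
s(X, g) = X (s(X, g) = X*1 = X)
m = 64 (m = 4³ = 64)
-m = -1*64 = -64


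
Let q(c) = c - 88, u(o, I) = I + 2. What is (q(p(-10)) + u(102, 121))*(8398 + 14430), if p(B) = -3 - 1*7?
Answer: 570700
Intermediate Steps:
p(B) = -10 (p(B) = -3 - 7 = -10)
u(o, I) = 2 + I
q(c) = -88 + c
(q(p(-10)) + u(102, 121))*(8398 + 14430) = ((-88 - 10) + (2 + 121))*(8398 + 14430) = (-98 + 123)*22828 = 25*22828 = 570700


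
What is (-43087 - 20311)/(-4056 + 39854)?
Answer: -31699/17899 ≈ -1.7710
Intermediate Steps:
(-43087 - 20311)/(-4056 + 39854) = -63398/35798 = -63398*1/35798 = -31699/17899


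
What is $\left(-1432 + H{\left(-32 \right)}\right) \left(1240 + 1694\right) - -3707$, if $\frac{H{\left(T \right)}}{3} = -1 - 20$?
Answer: $-4382623$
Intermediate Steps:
$H{\left(T \right)} = -63$ ($H{\left(T \right)} = 3 \left(-1 - 20\right) = 3 \left(-21\right) = -63$)
$\left(-1432 + H{\left(-32 \right)}\right) \left(1240 + 1694\right) - -3707 = \left(-1432 - 63\right) \left(1240 + 1694\right) - -3707 = \left(-1495\right) 2934 + 3707 = -4386330 + 3707 = -4382623$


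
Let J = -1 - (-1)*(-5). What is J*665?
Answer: -3990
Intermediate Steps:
J = -6 (J = -1 - 1*5 = -1 - 5 = -6)
J*665 = -6*665 = -3990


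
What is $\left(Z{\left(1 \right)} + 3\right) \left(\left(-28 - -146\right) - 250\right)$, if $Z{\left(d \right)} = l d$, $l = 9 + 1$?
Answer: $-1716$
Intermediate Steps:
$l = 10$
$Z{\left(d \right)} = 10 d$
$\left(Z{\left(1 \right)} + 3\right) \left(\left(-28 - -146\right) - 250\right) = \left(10 \cdot 1 + 3\right) \left(\left(-28 - -146\right) - 250\right) = \left(10 + 3\right) \left(\left(-28 + 146\right) - 250\right) = 13 \left(118 - 250\right) = 13 \left(-132\right) = -1716$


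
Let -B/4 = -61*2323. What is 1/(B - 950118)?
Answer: -1/383306 ≈ -2.6089e-6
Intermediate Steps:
B = 566812 (B = -(-244)*2323 = -4*(-141703) = 566812)
1/(B - 950118) = 1/(566812 - 950118) = 1/(-383306) = -1/383306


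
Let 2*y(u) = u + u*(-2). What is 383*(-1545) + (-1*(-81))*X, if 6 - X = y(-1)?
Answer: -1182579/2 ≈ -5.9129e+5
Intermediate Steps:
y(u) = -u/2 (y(u) = (u + u*(-2))/2 = (u - 2*u)/2 = (-u)/2 = -u/2)
X = 11/2 (X = 6 - (-1)*(-1)/2 = 6 - 1*½ = 6 - ½ = 11/2 ≈ 5.5000)
383*(-1545) + (-1*(-81))*X = 383*(-1545) - 1*(-81)*(11/2) = -591735 + 81*(11/2) = -591735 + 891/2 = -1182579/2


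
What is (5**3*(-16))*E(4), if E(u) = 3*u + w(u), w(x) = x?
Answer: -32000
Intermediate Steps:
E(u) = 4*u (E(u) = 3*u + u = 4*u)
(5**3*(-16))*E(4) = (5**3*(-16))*(4*4) = (125*(-16))*16 = -2000*16 = -32000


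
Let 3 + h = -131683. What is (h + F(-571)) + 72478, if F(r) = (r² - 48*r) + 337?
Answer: 294578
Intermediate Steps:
h = -131686 (h = -3 - 131683 = -131686)
F(r) = 337 + r² - 48*r
(h + F(-571)) + 72478 = (-131686 + (337 + (-571)² - 48*(-571))) + 72478 = (-131686 + (337 + 326041 + 27408)) + 72478 = (-131686 + 353786) + 72478 = 222100 + 72478 = 294578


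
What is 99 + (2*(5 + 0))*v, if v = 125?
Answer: 1349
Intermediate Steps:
99 + (2*(5 + 0))*v = 99 + (2*(5 + 0))*125 = 99 + (2*5)*125 = 99 + 10*125 = 99 + 1250 = 1349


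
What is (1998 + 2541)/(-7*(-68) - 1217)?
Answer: -1513/247 ≈ -6.1255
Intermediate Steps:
(1998 + 2541)/(-7*(-68) - 1217) = 4539/(476 - 1217) = 4539/(-741) = 4539*(-1/741) = -1513/247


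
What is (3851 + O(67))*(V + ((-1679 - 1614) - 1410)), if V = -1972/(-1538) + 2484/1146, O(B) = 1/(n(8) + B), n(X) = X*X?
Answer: -348226391328090/19241149 ≈ -1.8098e+7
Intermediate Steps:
n(X) = X**2
O(B) = 1/(64 + B) (O(B) = 1/(8**2 + B) = 1/(64 + B))
V = 506692/146879 (V = -1972*(-1/1538) + 2484*(1/1146) = 986/769 + 414/191 = 506692/146879 ≈ 3.4497)
(3851 + O(67))*(V + ((-1679 - 1614) - 1410)) = (3851 + 1/(64 + 67))*(506692/146879 + ((-1679 - 1614) - 1410)) = (3851 + 1/131)*(506692/146879 + (-3293 - 1410)) = (3851 + 1/131)*(506692/146879 - 4703) = (504482/131)*(-690265245/146879) = -348226391328090/19241149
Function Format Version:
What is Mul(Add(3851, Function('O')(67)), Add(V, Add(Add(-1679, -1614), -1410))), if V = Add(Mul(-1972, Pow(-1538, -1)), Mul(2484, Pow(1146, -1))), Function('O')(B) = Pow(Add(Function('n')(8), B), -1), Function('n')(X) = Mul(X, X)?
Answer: Rational(-348226391328090, 19241149) ≈ -1.8098e+7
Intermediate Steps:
Function('n')(X) = Pow(X, 2)
Function('O')(B) = Pow(Add(64, B), -1) (Function('O')(B) = Pow(Add(Pow(8, 2), B), -1) = Pow(Add(64, B), -1))
V = Rational(506692, 146879) (V = Add(Mul(-1972, Rational(-1, 1538)), Mul(2484, Rational(1, 1146))) = Add(Rational(986, 769), Rational(414, 191)) = Rational(506692, 146879) ≈ 3.4497)
Mul(Add(3851, Function('O')(67)), Add(V, Add(Add(-1679, -1614), -1410))) = Mul(Add(3851, Pow(Add(64, 67), -1)), Add(Rational(506692, 146879), Add(Add(-1679, -1614), -1410))) = Mul(Add(3851, Pow(131, -1)), Add(Rational(506692, 146879), Add(-3293, -1410))) = Mul(Add(3851, Rational(1, 131)), Add(Rational(506692, 146879), -4703)) = Mul(Rational(504482, 131), Rational(-690265245, 146879)) = Rational(-348226391328090, 19241149)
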